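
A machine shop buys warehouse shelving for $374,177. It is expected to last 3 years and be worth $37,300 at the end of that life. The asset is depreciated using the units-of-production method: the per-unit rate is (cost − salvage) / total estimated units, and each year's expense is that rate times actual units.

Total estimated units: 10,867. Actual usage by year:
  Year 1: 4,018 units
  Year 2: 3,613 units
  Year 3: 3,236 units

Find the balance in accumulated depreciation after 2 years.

$236,561

Depreciable base = $374,177 − $37,300 = $336,877.
Rate = $336,877 / 10,867 units = $31 per unit.
Year 1: 4,018 × $31 = $124,558. Book value $249,619.
Year 2: 3,613 × $31 = $112,003. Book value $137,616.
Accumulated through year 2 = $374,177 − $137,616 = $236,561.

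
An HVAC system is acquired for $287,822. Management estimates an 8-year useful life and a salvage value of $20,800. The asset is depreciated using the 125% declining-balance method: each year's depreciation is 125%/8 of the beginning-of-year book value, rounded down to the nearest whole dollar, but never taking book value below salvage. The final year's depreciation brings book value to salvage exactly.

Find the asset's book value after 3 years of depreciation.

Depreciable base = $287,822 − $20,800 = $267,022.
Year 1: ⌊$287,822 × 125%/8⌋ = $44,972. Book value $242,850.
Year 2: ⌊$242,850 × 125%/8⌋ = $37,945. Book value $204,905.
Year 3: ⌊$204,905 × 125%/8⌋ = $32,016. Book value $172,889.

$172,889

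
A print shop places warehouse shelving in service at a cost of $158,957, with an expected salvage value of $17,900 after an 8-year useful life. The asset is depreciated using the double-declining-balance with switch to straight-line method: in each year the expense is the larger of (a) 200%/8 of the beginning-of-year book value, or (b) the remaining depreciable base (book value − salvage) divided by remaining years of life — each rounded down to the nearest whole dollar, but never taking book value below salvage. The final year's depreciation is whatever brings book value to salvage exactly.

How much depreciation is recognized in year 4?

$16,765

Depreciable base = $158,957 − $17,900 = $141,057.
Year 1: DB = ⌊$158,957 × 200%/8⌋ = $39,739; SL = ⌊$141,057/8⌋ = $17,632 → take DB $39,739. Book value $119,218.
Year 2: DB = ⌊$119,218 × 200%/8⌋ = $29,804; SL = ⌊$101,318/7⌋ = $14,474 → take DB $29,804. Book value $89,414.
Year 3: DB = ⌊$89,414 × 200%/8⌋ = $22,353; SL = ⌊$71,514/6⌋ = $11,919 → take DB $22,353. Book value $67,061.
Year 4: DB = ⌊$67,061 × 200%/8⌋ = $16,765; SL = ⌊$49,161/5⌋ = $9,832 → take DB $16,765. Book value $50,296.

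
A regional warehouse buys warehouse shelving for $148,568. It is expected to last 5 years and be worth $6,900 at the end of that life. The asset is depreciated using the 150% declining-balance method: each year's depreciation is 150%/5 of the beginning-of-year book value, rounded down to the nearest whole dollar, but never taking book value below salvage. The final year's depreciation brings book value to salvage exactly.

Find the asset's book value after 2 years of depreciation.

$72,799

Depreciable base = $148,568 − $6,900 = $141,668.
Year 1: ⌊$148,568 × 150%/5⌋ = $44,570. Book value $103,998.
Year 2: ⌊$103,998 × 150%/5⌋ = $31,199. Book value $72,799.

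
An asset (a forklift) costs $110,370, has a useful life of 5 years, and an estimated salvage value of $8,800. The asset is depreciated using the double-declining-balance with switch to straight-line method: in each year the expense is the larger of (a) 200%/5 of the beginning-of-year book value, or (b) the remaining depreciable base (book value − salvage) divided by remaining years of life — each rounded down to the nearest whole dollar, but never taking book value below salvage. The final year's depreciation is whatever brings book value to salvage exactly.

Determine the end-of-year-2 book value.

$39,734

Depreciable base = $110,370 − $8,800 = $101,570.
Year 1: DB = ⌊$110,370 × 200%/5⌋ = $44,148; SL = ⌊$101,570/5⌋ = $20,314 → take DB $44,148. Book value $66,222.
Year 2: DB = ⌊$66,222 × 200%/5⌋ = $26,488; SL = ⌊$57,422/4⌋ = $14,355 → take DB $26,488. Book value $39,734.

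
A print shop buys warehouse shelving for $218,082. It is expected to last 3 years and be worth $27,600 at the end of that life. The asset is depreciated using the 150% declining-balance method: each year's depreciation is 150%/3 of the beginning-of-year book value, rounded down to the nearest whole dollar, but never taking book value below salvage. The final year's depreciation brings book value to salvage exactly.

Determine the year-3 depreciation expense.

Depreciable base = $218,082 − $27,600 = $190,482.
Year 1: ⌊$218,082 × 150%/3⌋ = $109,041. Book value $109,041.
Year 2: ⌊$109,041 × 150%/3⌋ = $54,520. Book value $54,521.
Year 3 (final): $54,521 − $27,600 = $26,921. Book value $27,600.

$26,921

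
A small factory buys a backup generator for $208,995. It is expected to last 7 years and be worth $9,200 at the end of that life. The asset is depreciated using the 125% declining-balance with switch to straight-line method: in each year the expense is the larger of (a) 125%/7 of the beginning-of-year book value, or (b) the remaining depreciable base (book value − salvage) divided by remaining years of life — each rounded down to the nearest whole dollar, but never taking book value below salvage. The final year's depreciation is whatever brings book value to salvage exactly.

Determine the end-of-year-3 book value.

Depreciable base = $208,995 − $9,200 = $199,795.
Year 1: DB = ⌊$208,995 × 125%/7⌋ = $37,320; SL = ⌊$199,795/7⌋ = $28,542 → take DB $37,320. Book value $171,675.
Year 2: DB = ⌊$171,675 × 125%/7⌋ = $30,656; SL = ⌊$162,475/6⌋ = $27,079 → take DB $30,656. Book value $141,019.
Year 3: DB = ⌊$141,019 × 125%/7⌋ = $25,181; SL = ⌊$131,819/5⌋ = $26,363 → take SL $26,363. Book value $114,656.

$114,656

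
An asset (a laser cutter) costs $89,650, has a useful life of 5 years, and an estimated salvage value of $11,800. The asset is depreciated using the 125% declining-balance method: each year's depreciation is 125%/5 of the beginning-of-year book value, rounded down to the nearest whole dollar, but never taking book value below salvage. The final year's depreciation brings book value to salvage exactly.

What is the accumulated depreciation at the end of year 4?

$61,283

Depreciable base = $89,650 − $11,800 = $77,850.
Year 1: ⌊$89,650 × 125%/5⌋ = $22,412. Book value $67,238.
Year 2: ⌊$67,238 × 125%/5⌋ = $16,809. Book value $50,429.
Year 3: ⌊$50,429 × 125%/5⌋ = $12,607. Book value $37,822.
Year 4: ⌊$37,822 × 125%/5⌋ = $9,455. Book value $28,367.
Accumulated through year 4 = $89,650 − $28,367 = $61,283.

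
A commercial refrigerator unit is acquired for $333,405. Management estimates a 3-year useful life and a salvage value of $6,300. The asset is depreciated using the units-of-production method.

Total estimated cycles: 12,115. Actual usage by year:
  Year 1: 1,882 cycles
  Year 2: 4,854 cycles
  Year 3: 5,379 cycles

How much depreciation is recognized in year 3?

Depreciable base = $333,405 − $6,300 = $327,105.
Rate = $327,105 / 12,115 cycles = $27 per cycle.
Year 1: 1,882 × $27 = $50,814. Book value $282,591.
Year 2: 4,854 × $27 = $131,058. Book value $151,533.
Year 3: 5,379 × $27 = $145,233. Book value $6,300.

$145,233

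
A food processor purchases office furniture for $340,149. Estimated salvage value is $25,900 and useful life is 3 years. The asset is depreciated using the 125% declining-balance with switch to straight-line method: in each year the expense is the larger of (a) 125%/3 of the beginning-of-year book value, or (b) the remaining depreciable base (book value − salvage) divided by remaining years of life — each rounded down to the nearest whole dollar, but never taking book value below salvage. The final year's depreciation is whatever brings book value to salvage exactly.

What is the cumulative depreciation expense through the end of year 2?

$227,988

Depreciable base = $340,149 − $25,900 = $314,249.
Year 1: DB = ⌊$340,149 × 125%/3⌋ = $141,728; SL = ⌊$314,249/3⌋ = $104,749 → take DB $141,728. Book value $198,421.
Year 2: DB = ⌊$198,421 × 125%/3⌋ = $82,675; SL = ⌊$172,521/2⌋ = $86,260 → take SL $86,260. Book value $112,161.
Accumulated through year 2 = $340,149 − $112,161 = $227,988.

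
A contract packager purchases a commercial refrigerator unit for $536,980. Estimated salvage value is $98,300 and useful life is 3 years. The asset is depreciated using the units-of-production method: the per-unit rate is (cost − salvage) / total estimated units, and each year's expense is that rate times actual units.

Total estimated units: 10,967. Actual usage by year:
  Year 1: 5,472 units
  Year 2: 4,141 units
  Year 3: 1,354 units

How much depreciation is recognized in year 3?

Depreciable base = $536,980 − $98,300 = $438,680.
Rate = $438,680 / 10,967 units = $40 per unit.
Year 1: 5,472 × $40 = $218,880. Book value $318,100.
Year 2: 4,141 × $40 = $165,640. Book value $152,460.
Year 3: 1,354 × $40 = $54,160. Book value $98,300.

$54,160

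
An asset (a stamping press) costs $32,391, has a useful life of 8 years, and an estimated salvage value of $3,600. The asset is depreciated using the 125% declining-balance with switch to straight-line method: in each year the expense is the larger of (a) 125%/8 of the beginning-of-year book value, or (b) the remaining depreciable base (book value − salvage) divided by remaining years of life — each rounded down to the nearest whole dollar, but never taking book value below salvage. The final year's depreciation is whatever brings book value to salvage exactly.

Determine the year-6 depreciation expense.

$3,171

Depreciable base = $32,391 − $3,600 = $28,791.
Year 1: DB = ⌊$32,391 × 125%/8⌋ = $5,061; SL = ⌊$28,791/8⌋ = $3,598 → take DB $5,061. Book value $27,330.
Year 2: DB = ⌊$27,330 × 125%/8⌋ = $4,270; SL = ⌊$23,730/7⌋ = $3,390 → take DB $4,270. Book value $23,060.
Year 3: DB = ⌊$23,060 × 125%/8⌋ = $3,603; SL = ⌊$19,460/6⌋ = $3,243 → take DB $3,603. Book value $19,457.
Year 4: DB = ⌊$19,457 × 125%/8⌋ = $3,040; SL = ⌊$15,857/5⌋ = $3,171 → take SL $3,171. Book value $16,286.
Year 5: DB = ⌊$16,286 × 125%/8⌋ = $2,544; SL = ⌊$12,686/4⌋ = $3,171 → take SL $3,171. Book value $13,115.
Year 6: DB = ⌊$13,115 × 125%/8⌋ = $2,049; SL = ⌊$9,515/3⌋ = $3,171 → take SL $3,171. Book value $9,944.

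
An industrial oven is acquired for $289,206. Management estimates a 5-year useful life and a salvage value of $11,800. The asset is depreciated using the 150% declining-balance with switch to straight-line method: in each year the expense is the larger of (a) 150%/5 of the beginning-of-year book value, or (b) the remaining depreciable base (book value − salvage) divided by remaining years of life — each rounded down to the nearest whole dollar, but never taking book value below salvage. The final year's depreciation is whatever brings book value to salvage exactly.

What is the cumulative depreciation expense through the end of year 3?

$190,798

Depreciable base = $289,206 − $11,800 = $277,406.
Year 1: DB = ⌊$289,206 × 150%/5⌋ = $86,761; SL = ⌊$277,406/5⌋ = $55,481 → take DB $86,761. Book value $202,445.
Year 2: DB = ⌊$202,445 × 150%/5⌋ = $60,733; SL = ⌊$190,645/4⌋ = $47,661 → take DB $60,733. Book value $141,712.
Year 3: DB = ⌊$141,712 × 150%/5⌋ = $42,513; SL = ⌊$129,912/3⌋ = $43,304 → take SL $43,304. Book value $98,408.
Accumulated through year 3 = $289,206 − $98,408 = $190,798.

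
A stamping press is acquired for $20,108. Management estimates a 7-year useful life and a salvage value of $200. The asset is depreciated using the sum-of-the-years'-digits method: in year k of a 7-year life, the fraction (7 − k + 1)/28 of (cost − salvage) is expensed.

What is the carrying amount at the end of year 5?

Depreciable base = $20,108 − $200 = $19,908.
Sum of the years' digits = 7+6+5+4+3+2+1 = 28.
Year 1: $19,908 × 7/28 = $4,977. Book value $15,131.
Year 2: $19,908 × 6/28 = $4,266. Book value $10,865.
Year 3: $19,908 × 5/28 = $3,555. Book value $7,310.
Year 4: $19,908 × 4/28 = $2,844. Book value $4,466.
Year 5: $19,908 × 3/28 = $2,133. Book value $2,333.

$2,333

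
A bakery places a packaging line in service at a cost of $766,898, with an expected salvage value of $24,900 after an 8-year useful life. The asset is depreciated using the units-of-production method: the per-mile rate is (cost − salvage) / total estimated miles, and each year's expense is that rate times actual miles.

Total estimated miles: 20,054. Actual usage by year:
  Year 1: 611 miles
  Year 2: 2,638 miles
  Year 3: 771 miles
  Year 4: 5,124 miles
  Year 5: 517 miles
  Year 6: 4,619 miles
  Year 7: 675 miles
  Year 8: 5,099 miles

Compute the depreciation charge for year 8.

Depreciable base = $766,898 − $24,900 = $741,998.
Rate = $741,998 / 20,054 miles = $37 per mile.
Year 1: 611 × $37 = $22,607. Book value $744,291.
Year 2: 2,638 × $37 = $97,606. Book value $646,685.
Year 3: 771 × $37 = $28,527. Book value $618,158.
Year 4: 5,124 × $37 = $189,588. Book value $428,570.
Year 5: 517 × $37 = $19,129. Book value $409,441.
Year 6: 4,619 × $37 = $170,903. Book value $238,538.
Year 7: 675 × $37 = $24,975. Book value $213,563.
Year 8: 5,099 × $37 = $188,663. Book value $24,900.

$188,663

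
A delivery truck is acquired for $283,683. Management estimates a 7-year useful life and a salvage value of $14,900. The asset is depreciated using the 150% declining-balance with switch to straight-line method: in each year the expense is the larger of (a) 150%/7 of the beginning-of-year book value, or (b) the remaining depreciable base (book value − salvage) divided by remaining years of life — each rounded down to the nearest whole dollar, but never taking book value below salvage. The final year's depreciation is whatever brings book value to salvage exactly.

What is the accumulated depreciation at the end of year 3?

$146,080

Depreciable base = $283,683 − $14,900 = $268,783.
Year 1: DB = ⌊$283,683 × 150%/7⌋ = $60,789; SL = ⌊$268,783/7⌋ = $38,397 → take DB $60,789. Book value $222,894.
Year 2: DB = ⌊$222,894 × 150%/7⌋ = $47,763; SL = ⌊$207,994/6⌋ = $34,665 → take DB $47,763. Book value $175,131.
Year 3: DB = ⌊$175,131 × 150%/7⌋ = $37,528; SL = ⌊$160,231/5⌋ = $32,046 → take DB $37,528. Book value $137,603.
Accumulated through year 3 = $283,683 − $137,603 = $146,080.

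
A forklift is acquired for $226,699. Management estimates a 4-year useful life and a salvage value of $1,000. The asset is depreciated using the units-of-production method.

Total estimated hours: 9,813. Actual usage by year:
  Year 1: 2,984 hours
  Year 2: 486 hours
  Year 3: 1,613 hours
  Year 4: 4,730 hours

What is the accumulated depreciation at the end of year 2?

Depreciable base = $226,699 − $1,000 = $225,699.
Rate = $225,699 / 9,813 hours = $23 per hour.
Year 1: 2,984 × $23 = $68,632. Book value $158,067.
Year 2: 486 × $23 = $11,178. Book value $146,889.
Accumulated through year 2 = $226,699 − $146,889 = $79,810.

$79,810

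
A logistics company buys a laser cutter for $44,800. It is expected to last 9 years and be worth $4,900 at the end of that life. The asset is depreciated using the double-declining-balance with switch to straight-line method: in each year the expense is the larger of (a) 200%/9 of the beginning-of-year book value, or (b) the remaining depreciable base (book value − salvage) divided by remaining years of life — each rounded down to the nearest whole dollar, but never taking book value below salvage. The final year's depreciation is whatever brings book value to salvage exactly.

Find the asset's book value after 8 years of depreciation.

$6,001

Depreciable base = $44,800 − $4,900 = $39,900.
Year 1: DB = ⌊$44,800 × 200%/9⌋ = $9,955; SL = ⌊$39,900/9⌋ = $4,433 → take DB $9,955. Book value $34,845.
Year 2: DB = ⌊$34,845 × 200%/9⌋ = $7,743; SL = ⌊$29,945/8⌋ = $3,743 → take DB $7,743. Book value $27,102.
Year 3: DB = ⌊$27,102 × 200%/9⌋ = $6,022; SL = ⌊$22,202/7⌋ = $3,171 → take DB $6,022. Book value $21,080.
Year 4: DB = ⌊$21,080 × 200%/9⌋ = $4,684; SL = ⌊$16,180/6⌋ = $2,696 → take DB $4,684. Book value $16,396.
Year 5: DB = ⌊$16,396 × 200%/9⌋ = $3,643; SL = ⌊$11,496/5⌋ = $2,299 → take DB $3,643. Book value $12,753.
Year 6: DB = ⌊$12,753 × 200%/9⌋ = $2,834; SL = ⌊$7,853/4⌋ = $1,963 → take DB $2,834. Book value $9,919.
Year 7: DB = ⌊$9,919 × 200%/9⌋ = $2,204; SL = ⌊$5,019/3⌋ = $1,673 → take DB $2,204. Book value $7,715.
Year 8: DB = ⌊$7,715 × 200%/9⌋ = $1,714; SL = ⌊$2,815/2⌋ = $1,407 → take DB $1,714. Book value $6,001.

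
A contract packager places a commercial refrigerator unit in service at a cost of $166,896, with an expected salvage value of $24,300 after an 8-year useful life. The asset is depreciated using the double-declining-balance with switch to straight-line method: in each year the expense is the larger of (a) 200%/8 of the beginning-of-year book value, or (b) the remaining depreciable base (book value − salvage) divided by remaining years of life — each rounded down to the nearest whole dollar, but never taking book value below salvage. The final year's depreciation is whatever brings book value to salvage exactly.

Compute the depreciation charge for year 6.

$9,901

Depreciable base = $166,896 − $24,300 = $142,596.
Year 1: DB = ⌊$166,896 × 200%/8⌋ = $41,724; SL = ⌊$142,596/8⌋ = $17,824 → take DB $41,724. Book value $125,172.
Year 2: DB = ⌊$125,172 × 200%/8⌋ = $31,293; SL = ⌊$100,872/7⌋ = $14,410 → take DB $31,293. Book value $93,879.
Year 3: DB = ⌊$93,879 × 200%/8⌋ = $23,469; SL = ⌊$69,579/6⌋ = $11,596 → take DB $23,469. Book value $70,410.
Year 4: DB = ⌊$70,410 × 200%/8⌋ = $17,602; SL = ⌊$46,110/5⌋ = $9,222 → take DB $17,602. Book value $52,808.
Year 5: DB = ⌊$52,808 × 200%/8⌋ = $13,202; SL = ⌊$28,508/4⌋ = $7,127 → take DB $13,202. Book value $39,606.
Year 6: DB = ⌊$39,606 × 200%/8⌋ = $9,901; SL = ⌊$15,306/3⌋ = $5,102 → take DB $9,901. Book value $29,705.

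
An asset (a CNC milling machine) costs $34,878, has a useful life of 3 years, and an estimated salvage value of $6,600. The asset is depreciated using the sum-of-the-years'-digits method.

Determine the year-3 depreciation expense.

$4,713

Depreciable base = $34,878 − $6,600 = $28,278.
Sum of the years' digits = 3+2+1 = 6.
Year 1: $28,278 × 3/6 = $14,139. Book value $20,739.
Year 2: $28,278 × 2/6 = $9,426. Book value $11,313.
Year 3: $28,278 × 1/6 = $4,713. Book value $6,600.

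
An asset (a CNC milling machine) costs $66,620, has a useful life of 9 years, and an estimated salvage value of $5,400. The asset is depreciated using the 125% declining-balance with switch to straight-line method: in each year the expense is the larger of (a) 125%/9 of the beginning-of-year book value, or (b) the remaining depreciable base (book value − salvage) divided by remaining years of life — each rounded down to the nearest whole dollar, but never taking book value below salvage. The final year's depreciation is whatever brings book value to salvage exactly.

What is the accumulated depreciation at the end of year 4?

$30,270

Depreciable base = $66,620 − $5,400 = $61,220.
Year 1: DB = ⌊$66,620 × 125%/9⌋ = $9,252; SL = ⌊$61,220/9⌋ = $6,802 → take DB $9,252. Book value $57,368.
Year 2: DB = ⌊$57,368 × 125%/9⌋ = $7,967; SL = ⌊$51,968/8⌋ = $6,496 → take DB $7,967. Book value $49,401.
Year 3: DB = ⌊$49,401 × 125%/9⌋ = $6,861; SL = ⌊$44,001/7⌋ = $6,285 → take DB $6,861. Book value $42,540.
Year 4: DB = ⌊$42,540 × 125%/9⌋ = $5,908; SL = ⌊$37,140/6⌋ = $6,190 → take SL $6,190. Book value $36,350.
Accumulated through year 4 = $66,620 − $36,350 = $30,270.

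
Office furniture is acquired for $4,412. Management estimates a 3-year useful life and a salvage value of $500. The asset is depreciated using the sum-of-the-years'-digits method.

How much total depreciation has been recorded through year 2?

$3,260

Depreciable base = $4,412 − $500 = $3,912.
Sum of the years' digits = 3+2+1 = 6.
Year 1: $3,912 × 3/6 = $1,956. Book value $2,456.
Year 2: $3,912 × 2/6 = $1,304. Book value $1,152.
Accumulated through year 2 = $4,412 − $1,152 = $3,260.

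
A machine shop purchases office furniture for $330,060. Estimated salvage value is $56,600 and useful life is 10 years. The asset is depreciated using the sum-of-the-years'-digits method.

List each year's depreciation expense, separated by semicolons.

$49,720; $44,748; $39,776; $34,804; $29,832; $24,860; $19,888; $14,916; $9,944; $4,972

Depreciable base = $330,060 − $56,600 = $273,460.
Sum of the years' digits = 10+9+8+7+6+5+4+3+2+1 = 55.
Year 1: $273,460 × 10/55 = $49,720. Book value $280,340.
Year 2: $273,460 × 9/55 = $44,748. Book value $235,592.
Year 3: $273,460 × 8/55 = $39,776. Book value $195,816.
Year 4: $273,460 × 7/55 = $34,804. Book value $161,012.
Year 5: $273,460 × 6/55 = $29,832. Book value $131,180.
Year 6: $273,460 × 5/55 = $24,860. Book value $106,320.
Year 7: $273,460 × 4/55 = $19,888. Book value $86,432.
Year 8: $273,460 × 3/55 = $14,916. Book value $71,516.
Year 9: $273,460 × 2/55 = $9,944. Book value $61,572.
Year 10: $273,460 × 1/55 = $4,972. Book value $56,600.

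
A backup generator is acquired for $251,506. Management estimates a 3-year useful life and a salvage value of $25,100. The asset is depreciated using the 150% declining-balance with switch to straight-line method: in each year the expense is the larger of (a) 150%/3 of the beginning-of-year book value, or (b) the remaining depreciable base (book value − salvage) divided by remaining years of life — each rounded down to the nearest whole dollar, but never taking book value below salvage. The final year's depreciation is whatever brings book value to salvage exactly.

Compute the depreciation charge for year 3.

Depreciable base = $251,506 − $25,100 = $226,406.
Year 1: DB = ⌊$251,506 × 150%/3⌋ = $125,753; SL = ⌊$226,406/3⌋ = $75,468 → take DB $125,753. Book value $125,753.
Year 2: DB = ⌊$125,753 × 150%/3⌋ = $62,876; SL = ⌊$100,653/2⌋ = $50,326 → take DB $62,876. Book value $62,877.
Year 3 (final): $62,877 − $25,100 = $37,777. Book value $25,100.

$37,777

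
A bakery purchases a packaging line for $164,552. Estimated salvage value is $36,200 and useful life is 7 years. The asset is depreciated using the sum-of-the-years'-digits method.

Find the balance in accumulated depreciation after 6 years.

Depreciable base = $164,552 − $36,200 = $128,352.
Sum of the years' digits = 7+6+5+4+3+2+1 = 28.
Year 1: $128,352 × 7/28 = $32,088. Book value $132,464.
Year 2: $128,352 × 6/28 = $27,504. Book value $104,960.
Year 3: $128,352 × 5/28 = $22,920. Book value $82,040.
Year 4: $128,352 × 4/28 = $18,336. Book value $63,704.
Year 5: $128,352 × 3/28 = $13,752. Book value $49,952.
Year 6: $128,352 × 2/28 = $9,168. Book value $40,784.
Accumulated through year 6 = $164,552 − $40,784 = $123,768.

$123,768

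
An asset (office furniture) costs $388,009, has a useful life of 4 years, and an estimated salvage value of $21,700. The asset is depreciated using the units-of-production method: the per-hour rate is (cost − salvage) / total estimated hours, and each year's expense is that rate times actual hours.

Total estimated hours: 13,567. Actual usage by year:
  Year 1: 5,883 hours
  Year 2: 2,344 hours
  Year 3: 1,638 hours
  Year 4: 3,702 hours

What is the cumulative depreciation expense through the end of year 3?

$266,355

Depreciable base = $388,009 − $21,700 = $366,309.
Rate = $366,309 / 13,567 hours = $27 per hour.
Year 1: 5,883 × $27 = $158,841. Book value $229,168.
Year 2: 2,344 × $27 = $63,288. Book value $165,880.
Year 3: 1,638 × $27 = $44,226. Book value $121,654.
Accumulated through year 3 = $388,009 − $121,654 = $266,355.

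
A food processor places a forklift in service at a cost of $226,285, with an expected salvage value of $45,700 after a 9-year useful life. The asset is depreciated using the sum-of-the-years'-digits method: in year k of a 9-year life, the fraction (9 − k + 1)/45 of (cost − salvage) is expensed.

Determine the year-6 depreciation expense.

Depreciable base = $226,285 − $45,700 = $180,585.
Sum of the years' digits = 9+8+7+6+5+4+3+2+1 = 45.
Year 1: $180,585 × 9/45 = $36,117. Book value $190,168.
Year 2: $180,585 × 8/45 = $32,104. Book value $158,064.
Year 3: $180,585 × 7/45 = $28,091. Book value $129,973.
Year 4: $180,585 × 6/45 = $24,078. Book value $105,895.
Year 5: $180,585 × 5/45 = $20,065. Book value $85,830.
Year 6: $180,585 × 4/45 = $16,052. Book value $69,778.

$16,052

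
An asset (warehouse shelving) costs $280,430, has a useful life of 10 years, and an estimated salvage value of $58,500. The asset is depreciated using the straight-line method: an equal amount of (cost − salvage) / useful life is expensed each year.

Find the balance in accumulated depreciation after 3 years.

$66,579

Depreciable base = $280,430 − $58,500 = $221,930.
Annual expense = $221,930 / 10 = $22,193.
End of year 1: book value $258,237.
End of year 2: book value $236,044.
End of year 3: book value $213,851.
Accumulated through year 3 = $280,430 − $213,851 = $66,579.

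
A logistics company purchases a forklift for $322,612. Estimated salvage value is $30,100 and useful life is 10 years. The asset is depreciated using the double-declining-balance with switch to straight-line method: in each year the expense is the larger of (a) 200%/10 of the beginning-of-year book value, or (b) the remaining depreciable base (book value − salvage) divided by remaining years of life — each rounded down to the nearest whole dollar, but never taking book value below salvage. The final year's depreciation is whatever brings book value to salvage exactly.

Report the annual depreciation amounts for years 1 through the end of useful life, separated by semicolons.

$64,522; $51,618; $41,294; $33,035; $26,428; $21,143; $16,914; $13,531; $12,013; $12,014

Depreciable base = $322,612 − $30,100 = $292,512.
Year 1: DB = ⌊$322,612 × 200%/10⌋ = $64,522; SL = ⌊$292,512/10⌋ = $29,251 → take DB $64,522. Book value $258,090.
Year 2: DB = ⌊$258,090 × 200%/10⌋ = $51,618; SL = ⌊$227,990/9⌋ = $25,332 → take DB $51,618. Book value $206,472.
Year 3: DB = ⌊$206,472 × 200%/10⌋ = $41,294; SL = ⌊$176,372/8⌋ = $22,046 → take DB $41,294. Book value $165,178.
Year 4: DB = ⌊$165,178 × 200%/10⌋ = $33,035; SL = ⌊$135,078/7⌋ = $19,296 → take DB $33,035. Book value $132,143.
Year 5: DB = ⌊$132,143 × 200%/10⌋ = $26,428; SL = ⌊$102,043/6⌋ = $17,007 → take DB $26,428. Book value $105,715.
Year 6: DB = ⌊$105,715 × 200%/10⌋ = $21,143; SL = ⌊$75,615/5⌋ = $15,123 → take DB $21,143. Book value $84,572.
Year 7: DB = ⌊$84,572 × 200%/10⌋ = $16,914; SL = ⌊$54,472/4⌋ = $13,618 → take DB $16,914. Book value $67,658.
Year 8: DB = ⌊$67,658 × 200%/10⌋ = $13,531; SL = ⌊$37,558/3⌋ = $12,519 → take DB $13,531. Book value $54,127.
Year 9: DB = ⌊$54,127 × 200%/10⌋ = $10,825; SL = ⌊$24,027/2⌋ = $12,013 → take SL $12,013. Book value $42,114.
Year 10 (final): $42,114 − $30,100 = $12,014. Book value $30,100.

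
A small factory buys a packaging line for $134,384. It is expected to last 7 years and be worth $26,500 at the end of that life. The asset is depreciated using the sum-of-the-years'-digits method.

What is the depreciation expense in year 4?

Depreciable base = $134,384 − $26,500 = $107,884.
Sum of the years' digits = 7+6+5+4+3+2+1 = 28.
Year 1: $107,884 × 7/28 = $26,971. Book value $107,413.
Year 2: $107,884 × 6/28 = $23,118. Book value $84,295.
Year 3: $107,884 × 5/28 = $19,265. Book value $65,030.
Year 4: $107,884 × 4/28 = $15,412. Book value $49,618.

$15,412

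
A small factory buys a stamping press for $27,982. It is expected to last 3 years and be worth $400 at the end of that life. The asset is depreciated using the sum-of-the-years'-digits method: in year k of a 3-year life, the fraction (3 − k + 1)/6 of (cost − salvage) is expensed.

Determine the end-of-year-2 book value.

$4,997

Depreciable base = $27,982 − $400 = $27,582.
Sum of the years' digits = 3+2+1 = 6.
Year 1: $27,582 × 3/6 = $13,791. Book value $14,191.
Year 2: $27,582 × 2/6 = $9,194. Book value $4,997.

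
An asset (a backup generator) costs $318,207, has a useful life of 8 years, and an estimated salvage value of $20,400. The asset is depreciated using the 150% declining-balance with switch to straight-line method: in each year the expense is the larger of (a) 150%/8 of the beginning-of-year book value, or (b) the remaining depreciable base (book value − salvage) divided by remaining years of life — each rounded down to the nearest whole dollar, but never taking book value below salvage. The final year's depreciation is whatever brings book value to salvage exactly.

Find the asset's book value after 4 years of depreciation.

$138,678

Depreciable base = $318,207 − $20,400 = $297,807.
Year 1: DB = ⌊$318,207 × 150%/8⌋ = $59,663; SL = ⌊$297,807/8⌋ = $37,225 → take DB $59,663. Book value $258,544.
Year 2: DB = ⌊$258,544 × 150%/8⌋ = $48,477; SL = ⌊$238,144/7⌋ = $34,020 → take DB $48,477. Book value $210,067.
Year 3: DB = ⌊$210,067 × 150%/8⌋ = $39,387; SL = ⌊$189,667/6⌋ = $31,611 → take DB $39,387. Book value $170,680.
Year 4: DB = ⌊$170,680 × 150%/8⌋ = $32,002; SL = ⌊$150,280/5⌋ = $30,056 → take DB $32,002. Book value $138,678.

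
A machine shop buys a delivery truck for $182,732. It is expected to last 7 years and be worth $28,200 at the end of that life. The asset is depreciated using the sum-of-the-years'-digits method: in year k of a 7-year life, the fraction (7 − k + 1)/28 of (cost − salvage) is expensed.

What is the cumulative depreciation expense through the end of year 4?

Depreciable base = $182,732 − $28,200 = $154,532.
Sum of the years' digits = 7+6+5+4+3+2+1 = 28.
Year 1: $154,532 × 7/28 = $38,633. Book value $144,099.
Year 2: $154,532 × 6/28 = $33,114. Book value $110,985.
Year 3: $154,532 × 5/28 = $27,595. Book value $83,390.
Year 4: $154,532 × 4/28 = $22,076. Book value $61,314.
Accumulated through year 4 = $182,732 − $61,314 = $121,418.

$121,418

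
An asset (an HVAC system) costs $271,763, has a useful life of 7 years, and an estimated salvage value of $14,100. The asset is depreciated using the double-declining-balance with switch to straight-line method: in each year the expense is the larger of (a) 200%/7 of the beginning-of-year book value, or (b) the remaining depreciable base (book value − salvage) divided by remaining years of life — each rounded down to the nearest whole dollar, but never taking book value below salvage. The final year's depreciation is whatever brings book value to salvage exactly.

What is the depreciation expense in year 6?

$18,215

Depreciable base = $271,763 − $14,100 = $257,663.
Year 1: DB = ⌊$271,763 × 200%/7⌋ = $77,646; SL = ⌊$257,663/7⌋ = $36,809 → take DB $77,646. Book value $194,117.
Year 2: DB = ⌊$194,117 × 200%/7⌋ = $55,462; SL = ⌊$180,017/6⌋ = $30,002 → take DB $55,462. Book value $138,655.
Year 3: DB = ⌊$138,655 × 200%/7⌋ = $39,615; SL = ⌊$124,555/5⌋ = $24,911 → take DB $39,615. Book value $99,040.
Year 4: DB = ⌊$99,040 × 200%/7⌋ = $28,297; SL = ⌊$84,940/4⌋ = $21,235 → take DB $28,297. Book value $70,743.
Year 5: DB = ⌊$70,743 × 200%/7⌋ = $20,212; SL = ⌊$56,643/3⌋ = $18,881 → take DB $20,212. Book value $50,531.
Year 6: DB = ⌊$50,531 × 200%/7⌋ = $14,437; SL = ⌊$36,431/2⌋ = $18,215 → take SL $18,215. Book value $32,316.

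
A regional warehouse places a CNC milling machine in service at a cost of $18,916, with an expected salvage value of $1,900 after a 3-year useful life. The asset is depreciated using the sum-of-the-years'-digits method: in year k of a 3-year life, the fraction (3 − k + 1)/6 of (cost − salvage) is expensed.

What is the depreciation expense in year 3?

Depreciable base = $18,916 − $1,900 = $17,016.
Sum of the years' digits = 3+2+1 = 6.
Year 1: $17,016 × 3/6 = $8,508. Book value $10,408.
Year 2: $17,016 × 2/6 = $5,672. Book value $4,736.
Year 3: $17,016 × 1/6 = $2,836. Book value $1,900.

$2,836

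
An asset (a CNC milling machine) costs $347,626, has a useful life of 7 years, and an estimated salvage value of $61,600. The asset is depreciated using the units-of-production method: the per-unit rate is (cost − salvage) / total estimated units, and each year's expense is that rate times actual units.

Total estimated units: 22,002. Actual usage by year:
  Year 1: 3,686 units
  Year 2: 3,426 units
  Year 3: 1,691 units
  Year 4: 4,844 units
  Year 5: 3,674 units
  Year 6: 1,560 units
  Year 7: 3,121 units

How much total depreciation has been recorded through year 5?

Depreciable base = $347,626 − $61,600 = $286,026.
Rate = $286,026 / 22,002 units = $13 per unit.
Year 1: 3,686 × $13 = $47,918. Book value $299,708.
Year 2: 3,426 × $13 = $44,538. Book value $255,170.
Year 3: 1,691 × $13 = $21,983. Book value $233,187.
Year 4: 4,844 × $13 = $62,972. Book value $170,215.
Year 5: 3,674 × $13 = $47,762. Book value $122,453.
Accumulated through year 5 = $347,626 − $122,453 = $225,173.

$225,173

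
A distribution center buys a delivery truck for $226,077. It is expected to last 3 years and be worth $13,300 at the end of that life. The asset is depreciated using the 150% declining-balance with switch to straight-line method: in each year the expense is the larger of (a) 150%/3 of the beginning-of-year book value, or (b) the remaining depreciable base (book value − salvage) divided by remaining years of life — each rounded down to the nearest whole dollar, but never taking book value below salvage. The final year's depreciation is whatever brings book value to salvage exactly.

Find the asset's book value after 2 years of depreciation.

Depreciable base = $226,077 − $13,300 = $212,777.
Year 1: DB = ⌊$226,077 × 150%/3⌋ = $113,038; SL = ⌊$212,777/3⌋ = $70,925 → take DB $113,038. Book value $113,039.
Year 2: DB = ⌊$113,039 × 150%/3⌋ = $56,519; SL = ⌊$99,739/2⌋ = $49,869 → take DB $56,519. Book value $56,520.

$56,520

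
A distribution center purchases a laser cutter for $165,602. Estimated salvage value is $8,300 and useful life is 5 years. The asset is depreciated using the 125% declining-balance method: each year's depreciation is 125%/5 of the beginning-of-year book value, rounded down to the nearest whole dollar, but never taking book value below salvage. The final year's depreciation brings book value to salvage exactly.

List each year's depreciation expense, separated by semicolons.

Depreciable base = $165,602 − $8,300 = $157,302.
Year 1: ⌊$165,602 × 125%/5⌋ = $41,400. Book value $124,202.
Year 2: ⌊$124,202 × 125%/5⌋ = $31,050. Book value $93,152.
Year 3: ⌊$93,152 × 125%/5⌋ = $23,288. Book value $69,864.
Year 4: ⌊$69,864 × 125%/5⌋ = $17,466. Book value $52,398.
Year 5 (final): $52,398 − $8,300 = $44,098. Book value $8,300.

$41,400; $31,050; $23,288; $17,466; $44,098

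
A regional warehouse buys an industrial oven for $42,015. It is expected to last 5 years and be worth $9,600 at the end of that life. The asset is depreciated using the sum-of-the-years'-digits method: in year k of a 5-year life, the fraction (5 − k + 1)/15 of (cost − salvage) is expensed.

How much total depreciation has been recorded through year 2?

Depreciable base = $42,015 − $9,600 = $32,415.
Sum of the years' digits = 5+4+3+2+1 = 15.
Year 1: $32,415 × 5/15 = $10,805. Book value $31,210.
Year 2: $32,415 × 4/15 = $8,644. Book value $22,566.
Accumulated through year 2 = $42,015 − $22,566 = $19,449.

$19,449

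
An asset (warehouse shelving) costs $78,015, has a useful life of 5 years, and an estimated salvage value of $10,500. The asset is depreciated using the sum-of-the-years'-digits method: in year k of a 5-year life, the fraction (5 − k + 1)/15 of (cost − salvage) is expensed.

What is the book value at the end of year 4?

Depreciable base = $78,015 − $10,500 = $67,515.
Sum of the years' digits = 5+4+3+2+1 = 15.
Year 1: $67,515 × 5/15 = $22,505. Book value $55,510.
Year 2: $67,515 × 4/15 = $18,004. Book value $37,506.
Year 3: $67,515 × 3/15 = $13,503. Book value $24,003.
Year 4: $67,515 × 2/15 = $9,002. Book value $15,001.

$15,001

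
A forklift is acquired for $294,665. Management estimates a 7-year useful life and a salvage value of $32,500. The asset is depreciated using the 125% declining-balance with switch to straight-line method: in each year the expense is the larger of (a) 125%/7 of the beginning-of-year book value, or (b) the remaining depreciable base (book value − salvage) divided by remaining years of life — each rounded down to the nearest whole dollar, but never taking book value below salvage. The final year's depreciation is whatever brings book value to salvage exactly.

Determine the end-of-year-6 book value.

Depreciable base = $294,665 − $32,500 = $262,165.
Year 1: DB = ⌊$294,665 × 125%/7⌋ = $52,618; SL = ⌊$262,165/7⌋ = $37,452 → take DB $52,618. Book value $242,047.
Year 2: DB = ⌊$242,047 × 125%/7⌋ = $43,222; SL = ⌊$209,547/6⌋ = $34,924 → take DB $43,222. Book value $198,825.
Year 3: DB = ⌊$198,825 × 125%/7⌋ = $35,504; SL = ⌊$166,325/5⌋ = $33,265 → take DB $35,504. Book value $163,321.
Year 4: DB = ⌊$163,321 × 125%/7⌋ = $29,164; SL = ⌊$130,821/4⌋ = $32,705 → take SL $32,705. Book value $130,616.
Year 5: DB = ⌊$130,616 × 125%/7⌋ = $23,324; SL = ⌊$98,116/3⌋ = $32,705 → take SL $32,705. Book value $97,911.
Year 6: DB = ⌊$97,911 × 125%/7⌋ = $17,484; SL = ⌊$65,411/2⌋ = $32,705 → take SL $32,705. Book value $65,206.

$65,206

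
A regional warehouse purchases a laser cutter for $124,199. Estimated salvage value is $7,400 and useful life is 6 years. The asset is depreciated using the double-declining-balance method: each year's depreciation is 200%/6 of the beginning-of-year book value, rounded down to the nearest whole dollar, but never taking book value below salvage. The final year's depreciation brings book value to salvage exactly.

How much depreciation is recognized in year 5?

Depreciable base = $124,199 − $7,400 = $116,799.
Year 1: ⌊$124,199 × 200%/6⌋ = $41,399. Book value $82,800.
Year 2: ⌊$82,800 × 200%/6⌋ = $27,600. Book value $55,200.
Year 3: ⌊$55,200 × 200%/6⌋ = $18,400. Book value $36,800.
Year 4: ⌊$36,800 × 200%/6⌋ = $12,266. Book value $24,534.
Year 5: ⌊$24,534 × 200%/6⌋ = $8,178. Book value $16,356.

$8,178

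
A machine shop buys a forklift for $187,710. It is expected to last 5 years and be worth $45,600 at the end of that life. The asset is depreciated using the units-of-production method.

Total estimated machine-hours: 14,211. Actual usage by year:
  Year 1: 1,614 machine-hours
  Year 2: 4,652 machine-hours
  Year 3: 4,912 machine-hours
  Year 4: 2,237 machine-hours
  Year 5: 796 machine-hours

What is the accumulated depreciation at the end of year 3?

Depreciable base = $187,710 − $45,600 = $142,110.
Rate = $142,110 / 14,211 machine-hours = $10 per machine-hour.
Year 1: 1,614 × $10 = $16,140. Book value $171,570.
Year 2: 4,652 × $10 = $46,520. Book value $125,050.
Year 3: 4,912 × $10 = $49,120. Book value $75,930.
Accumulated through year 3 = $187,710 − $75,930 = $111,780.

$111,780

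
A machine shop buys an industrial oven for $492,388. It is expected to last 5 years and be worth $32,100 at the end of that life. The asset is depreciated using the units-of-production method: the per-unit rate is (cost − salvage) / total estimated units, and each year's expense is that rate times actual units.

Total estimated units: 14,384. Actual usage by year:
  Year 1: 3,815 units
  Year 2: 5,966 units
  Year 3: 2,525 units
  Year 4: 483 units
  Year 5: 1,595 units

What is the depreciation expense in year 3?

$80,800

Depreciable base = $492,388 − $32,100 = $460,288.
Rate = $460,288 / 14,384 units = $32 per unit.
Year 1: 3,815 × $32 = $122,080. Book value $370,308.
Year 2: 5,966 × $32 = $190,912. Book value $179,396.
Year 3: 2,525 × $32 = $80,800. Book value $98,596.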